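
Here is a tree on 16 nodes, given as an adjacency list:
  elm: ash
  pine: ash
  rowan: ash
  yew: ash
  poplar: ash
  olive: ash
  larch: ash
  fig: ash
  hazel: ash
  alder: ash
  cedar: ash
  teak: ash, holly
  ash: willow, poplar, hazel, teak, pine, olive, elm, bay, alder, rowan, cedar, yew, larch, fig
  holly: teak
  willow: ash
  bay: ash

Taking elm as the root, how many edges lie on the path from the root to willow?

elm–ash–willow — 2 edges.

2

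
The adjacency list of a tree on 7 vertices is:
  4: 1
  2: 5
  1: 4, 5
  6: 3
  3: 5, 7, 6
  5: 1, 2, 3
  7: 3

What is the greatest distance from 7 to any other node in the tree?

4

A farthest node from 7 is 4.
The path 7 – 3 – 5 – 1 – 4 has 4 edges.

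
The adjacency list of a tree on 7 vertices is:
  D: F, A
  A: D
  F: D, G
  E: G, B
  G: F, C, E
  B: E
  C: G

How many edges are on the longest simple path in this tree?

BFS from A reaches B last, at distance 5; BFS from B confirms no node is farther.
Path: A-D-F-G-E-B.

5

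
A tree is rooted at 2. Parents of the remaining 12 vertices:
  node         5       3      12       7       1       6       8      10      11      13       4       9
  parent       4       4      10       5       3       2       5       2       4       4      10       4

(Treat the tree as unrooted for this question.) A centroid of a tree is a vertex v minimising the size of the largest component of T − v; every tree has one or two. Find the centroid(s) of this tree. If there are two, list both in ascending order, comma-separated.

Removing 4 splits the tree into components of sizes 4, 3, 2, 1, 1, 1; the largest is 4 ≤ ⌊13/2⌋ = 6.
No neighbour of 4 does as well, so 4 is the unique centroid.

4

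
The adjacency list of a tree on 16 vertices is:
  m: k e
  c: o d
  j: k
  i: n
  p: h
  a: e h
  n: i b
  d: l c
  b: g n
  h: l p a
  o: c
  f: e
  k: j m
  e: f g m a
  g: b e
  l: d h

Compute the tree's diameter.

10

BFS from o reaches i last, at distance 10; BFS from i confirms no node is farther.
Path: o - c - d - l - h - a - e - g - b - n - i.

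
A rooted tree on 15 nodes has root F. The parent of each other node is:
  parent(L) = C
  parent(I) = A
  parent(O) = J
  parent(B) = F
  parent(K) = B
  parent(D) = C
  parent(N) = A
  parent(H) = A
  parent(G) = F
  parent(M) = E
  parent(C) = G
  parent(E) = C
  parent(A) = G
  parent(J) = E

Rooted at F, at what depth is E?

Path from F to E: F – G – C – E, which has 3 edges.

3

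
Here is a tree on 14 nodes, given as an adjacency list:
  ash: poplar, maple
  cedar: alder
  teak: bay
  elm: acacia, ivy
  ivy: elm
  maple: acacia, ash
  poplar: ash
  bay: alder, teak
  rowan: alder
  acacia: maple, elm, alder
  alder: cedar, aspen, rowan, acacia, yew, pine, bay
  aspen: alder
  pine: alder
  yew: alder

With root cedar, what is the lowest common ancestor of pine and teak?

alder

Ancestors of pine (toward the root): pine, alder, cedar.
Ancestors of teak: teak, bay, alder, cedar.
The deepest node appearing in both lists is alder.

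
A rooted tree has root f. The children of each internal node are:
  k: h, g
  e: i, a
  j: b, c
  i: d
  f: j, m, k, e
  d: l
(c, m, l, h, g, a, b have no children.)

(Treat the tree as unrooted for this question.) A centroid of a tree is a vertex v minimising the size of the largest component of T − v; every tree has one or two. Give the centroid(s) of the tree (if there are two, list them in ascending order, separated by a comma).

Delete f: the remaining components have sizes 5, 3, 3, 1. Max 5 ≤ 6, so f is a centroid.
Every other node leaves some component of size > 6, so the centroid is unique.

f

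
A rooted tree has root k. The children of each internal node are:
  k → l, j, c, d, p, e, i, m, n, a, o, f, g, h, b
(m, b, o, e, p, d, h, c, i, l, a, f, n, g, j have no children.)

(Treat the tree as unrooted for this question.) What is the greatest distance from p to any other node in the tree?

2

A farthest node from p is h (b, d, m, i, c, f, g, j, a, l, e, n, o also at distance 2).
The path p–k–h has 2 edges.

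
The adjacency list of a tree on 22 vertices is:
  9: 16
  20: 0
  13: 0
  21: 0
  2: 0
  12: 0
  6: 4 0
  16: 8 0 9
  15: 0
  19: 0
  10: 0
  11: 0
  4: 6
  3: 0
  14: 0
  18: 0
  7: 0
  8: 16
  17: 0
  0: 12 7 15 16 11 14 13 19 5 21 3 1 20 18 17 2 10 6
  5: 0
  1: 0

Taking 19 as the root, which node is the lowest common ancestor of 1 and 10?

Path 1→root: 1 0 19; path 10→root: 10 0 19.
First common node: 0.

0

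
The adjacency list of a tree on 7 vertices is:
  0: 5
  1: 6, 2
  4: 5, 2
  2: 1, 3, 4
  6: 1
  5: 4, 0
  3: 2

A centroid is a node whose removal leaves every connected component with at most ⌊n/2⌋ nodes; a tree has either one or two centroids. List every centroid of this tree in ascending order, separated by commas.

2

If 2 is removed the pieces have sizes 3, 2, 1, all ≤ ⌊7/2⌋ = 3.
No neighbour of 2 does as well, so 2 is the unique centroid.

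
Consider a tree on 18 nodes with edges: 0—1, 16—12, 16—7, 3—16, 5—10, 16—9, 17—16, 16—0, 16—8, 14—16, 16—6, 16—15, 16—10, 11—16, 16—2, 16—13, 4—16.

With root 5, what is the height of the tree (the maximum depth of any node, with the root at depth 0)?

4

1 sits deepest: 5 → 10 → 16 → 0 → 1 — 4 edges from the root.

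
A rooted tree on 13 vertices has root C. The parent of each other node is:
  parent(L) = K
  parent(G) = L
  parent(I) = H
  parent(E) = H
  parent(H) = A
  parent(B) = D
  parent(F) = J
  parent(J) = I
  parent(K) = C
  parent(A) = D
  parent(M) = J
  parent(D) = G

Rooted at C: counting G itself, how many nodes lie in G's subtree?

Descendants of G (including itself): G, D, B, A, H, E, I, J, F, M. That's 10.

10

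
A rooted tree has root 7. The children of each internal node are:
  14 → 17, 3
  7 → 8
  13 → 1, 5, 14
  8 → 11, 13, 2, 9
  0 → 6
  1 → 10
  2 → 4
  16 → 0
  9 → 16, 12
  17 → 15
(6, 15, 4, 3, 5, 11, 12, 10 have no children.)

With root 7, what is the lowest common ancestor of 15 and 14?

14

Ancestors of 15 (toward the root): 15, 17, 14, 13, 8, 7.
Ancestors of 14: 14, 13, 8, 7.
The deepest node appearing in both lists is 14.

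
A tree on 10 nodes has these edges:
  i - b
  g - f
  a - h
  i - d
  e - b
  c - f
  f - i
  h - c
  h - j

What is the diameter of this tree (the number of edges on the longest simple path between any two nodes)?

6

BFS from e reaches a last, at distance 6; BFS from a confirms no node is farther.
Path: e – b – i – f – c – h – a.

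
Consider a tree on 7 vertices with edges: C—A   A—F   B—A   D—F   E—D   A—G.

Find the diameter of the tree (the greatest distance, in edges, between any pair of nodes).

Starting from E, a farthest node is G at distance 4.
One longest path: E-D-F-A-G.
So the diameter is 4.

4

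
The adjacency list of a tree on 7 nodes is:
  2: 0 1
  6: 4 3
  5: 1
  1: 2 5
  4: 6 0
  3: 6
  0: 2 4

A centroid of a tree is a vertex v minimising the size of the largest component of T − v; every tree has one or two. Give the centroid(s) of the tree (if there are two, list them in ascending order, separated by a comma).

Removing 0 splits the tree into components of sizes 3, 3; the largest is 3 ≤ ⌊7/2⌋ = 3.
No neighbour of 0 does as well, so 0 is the unique centroid.

0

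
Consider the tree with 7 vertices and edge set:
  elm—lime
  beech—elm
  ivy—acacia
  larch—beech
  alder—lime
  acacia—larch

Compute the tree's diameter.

6

BFS from ivy reaches alder last, at distance 6; BFS from alder confirms no node is farther.
Path: ivy - acacia - larch - beech - elm - lime - alder.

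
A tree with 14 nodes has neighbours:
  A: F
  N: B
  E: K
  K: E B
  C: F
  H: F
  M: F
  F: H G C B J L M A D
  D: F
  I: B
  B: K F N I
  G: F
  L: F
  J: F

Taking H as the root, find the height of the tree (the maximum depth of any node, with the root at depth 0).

4

E sits deepest: H-F-B-K-E — 4 edges from the root.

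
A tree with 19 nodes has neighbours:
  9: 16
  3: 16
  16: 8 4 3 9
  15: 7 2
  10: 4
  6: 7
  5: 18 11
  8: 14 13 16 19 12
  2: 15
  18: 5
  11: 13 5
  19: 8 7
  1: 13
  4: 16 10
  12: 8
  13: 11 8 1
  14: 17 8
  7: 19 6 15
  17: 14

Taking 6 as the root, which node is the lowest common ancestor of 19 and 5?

Ancestors of 19 (toward the root): 19, 7, 6.
Ancestors of 5: 5, 11, 13, 8, 19, 7, 6.
The deepest node appearing in both lists is 19.

19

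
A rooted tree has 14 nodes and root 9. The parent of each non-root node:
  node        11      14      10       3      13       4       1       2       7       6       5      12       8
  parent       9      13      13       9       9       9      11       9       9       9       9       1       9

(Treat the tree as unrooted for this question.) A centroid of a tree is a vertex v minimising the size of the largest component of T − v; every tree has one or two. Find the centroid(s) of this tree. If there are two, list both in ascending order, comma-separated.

9

If 9 is removed the pieces have sizes 3, 3, 1, 1, 1, 1, 1, 1, 1, all ≤ ⌊14/2⌋ = 7.
No neighbour of 9 does as well, so 9 is the unique centroid.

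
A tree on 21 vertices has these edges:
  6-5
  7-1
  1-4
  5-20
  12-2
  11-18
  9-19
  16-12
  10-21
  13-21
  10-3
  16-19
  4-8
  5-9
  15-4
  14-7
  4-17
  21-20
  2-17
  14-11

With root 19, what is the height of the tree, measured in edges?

10

18 sits deepest: 19–16–12–2–17–4–1–7–14–11–18 — 10 edges from the root.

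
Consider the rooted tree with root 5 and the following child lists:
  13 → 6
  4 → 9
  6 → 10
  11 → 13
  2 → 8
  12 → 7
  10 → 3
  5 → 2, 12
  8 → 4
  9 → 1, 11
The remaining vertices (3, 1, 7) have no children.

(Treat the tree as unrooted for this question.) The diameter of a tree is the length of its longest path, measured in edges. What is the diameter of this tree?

11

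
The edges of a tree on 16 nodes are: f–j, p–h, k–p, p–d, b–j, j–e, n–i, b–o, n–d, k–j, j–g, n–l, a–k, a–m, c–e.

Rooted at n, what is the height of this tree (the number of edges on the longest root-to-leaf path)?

A deepest node is o, reached by n-d-p-k-j-b-o.
That path has 6 edges, so the height is 6.

6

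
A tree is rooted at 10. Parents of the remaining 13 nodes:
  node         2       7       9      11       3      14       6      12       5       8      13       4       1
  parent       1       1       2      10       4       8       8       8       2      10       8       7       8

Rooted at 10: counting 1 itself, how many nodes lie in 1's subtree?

1's subtree: {1, 2, 7, 5, 9, 4, 3}, size 7.

7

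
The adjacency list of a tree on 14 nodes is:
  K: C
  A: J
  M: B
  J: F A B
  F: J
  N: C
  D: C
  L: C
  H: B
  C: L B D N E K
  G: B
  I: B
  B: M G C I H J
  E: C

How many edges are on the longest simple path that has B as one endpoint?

Distances from B peak at 2, attained at N (E, L, D, F, K, A also at distance 2).
B – C – N

2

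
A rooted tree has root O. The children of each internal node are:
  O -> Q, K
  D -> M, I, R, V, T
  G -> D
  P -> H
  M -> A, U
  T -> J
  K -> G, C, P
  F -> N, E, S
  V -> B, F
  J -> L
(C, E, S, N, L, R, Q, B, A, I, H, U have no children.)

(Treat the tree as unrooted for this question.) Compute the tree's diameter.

7

A longest path is N - F - V - D - G - K - P - H, with 7 edges.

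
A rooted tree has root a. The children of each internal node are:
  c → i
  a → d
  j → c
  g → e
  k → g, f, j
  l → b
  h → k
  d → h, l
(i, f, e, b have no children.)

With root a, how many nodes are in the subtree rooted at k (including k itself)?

Descendants of k (including itself): k, g, j, f, e, c, i. That's 7.

7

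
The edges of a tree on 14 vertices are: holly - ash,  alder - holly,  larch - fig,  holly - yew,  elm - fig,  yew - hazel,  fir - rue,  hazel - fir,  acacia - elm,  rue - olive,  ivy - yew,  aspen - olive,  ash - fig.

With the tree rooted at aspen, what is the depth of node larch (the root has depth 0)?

9

Path from aspen to larch: aspen → olive → rue → fir → hazel → yew → holly → ash → fig → larch, which has 9 edges.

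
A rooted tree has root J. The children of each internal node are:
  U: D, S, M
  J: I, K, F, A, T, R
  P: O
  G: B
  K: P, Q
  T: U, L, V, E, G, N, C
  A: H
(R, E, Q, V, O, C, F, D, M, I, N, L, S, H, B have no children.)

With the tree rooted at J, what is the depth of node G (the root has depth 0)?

Climbing from G to the root: G → T → J. That's 2 steps.

2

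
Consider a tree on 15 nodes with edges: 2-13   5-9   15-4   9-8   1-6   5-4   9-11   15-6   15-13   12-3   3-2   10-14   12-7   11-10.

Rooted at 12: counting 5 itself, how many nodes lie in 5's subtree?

6

Descendants of 5 (including itself): 5, 9, 11, 8, 10, 14. That's 6.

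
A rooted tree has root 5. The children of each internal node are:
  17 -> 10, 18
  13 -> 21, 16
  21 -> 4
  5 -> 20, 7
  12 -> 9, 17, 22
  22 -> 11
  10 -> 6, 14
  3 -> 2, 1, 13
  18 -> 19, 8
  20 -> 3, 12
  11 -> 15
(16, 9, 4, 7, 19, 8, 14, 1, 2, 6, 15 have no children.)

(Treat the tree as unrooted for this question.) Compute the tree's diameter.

A longest path is 4 – 21 – 13 – 3 – 20 – 12 – 17 – 18 – 8, with 8 edges.

8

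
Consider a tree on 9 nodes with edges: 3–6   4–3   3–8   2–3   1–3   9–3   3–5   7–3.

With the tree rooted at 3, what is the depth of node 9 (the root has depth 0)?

1

3 – 9 — 1 edges.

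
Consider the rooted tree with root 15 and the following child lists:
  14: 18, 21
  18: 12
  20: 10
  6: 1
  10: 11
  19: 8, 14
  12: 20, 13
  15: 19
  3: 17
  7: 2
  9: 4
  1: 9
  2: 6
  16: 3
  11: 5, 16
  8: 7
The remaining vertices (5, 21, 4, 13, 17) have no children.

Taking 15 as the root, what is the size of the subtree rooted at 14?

14's subtree: {14, 18, 21, 12, 13, 20, 10, 11, 5, 16, 3, 17}, size 12.

12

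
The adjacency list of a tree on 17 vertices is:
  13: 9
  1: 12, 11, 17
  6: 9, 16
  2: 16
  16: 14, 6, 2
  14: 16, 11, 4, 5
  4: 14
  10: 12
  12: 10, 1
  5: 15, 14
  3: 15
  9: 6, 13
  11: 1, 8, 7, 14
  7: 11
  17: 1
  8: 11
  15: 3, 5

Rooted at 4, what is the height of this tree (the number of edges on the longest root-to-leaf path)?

The longest root-to-leaf path is 4-14-16-6-9-13 (5 edges).

5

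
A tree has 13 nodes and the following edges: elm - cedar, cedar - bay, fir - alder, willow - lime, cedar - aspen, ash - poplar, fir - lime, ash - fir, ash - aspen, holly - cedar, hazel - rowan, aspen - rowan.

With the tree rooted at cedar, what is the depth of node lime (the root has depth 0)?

4

Climbing from lime to the root: lime – fir – ash – aspen – cedar. That's 4 steps.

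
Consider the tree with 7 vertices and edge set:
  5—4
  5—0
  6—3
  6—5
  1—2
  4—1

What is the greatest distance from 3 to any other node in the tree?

The node farthest from 3 is 2, via 3–6–5–4–1–2 — 5 edges.

5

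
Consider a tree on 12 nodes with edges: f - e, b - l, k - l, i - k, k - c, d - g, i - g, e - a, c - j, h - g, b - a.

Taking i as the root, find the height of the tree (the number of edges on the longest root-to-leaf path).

A deepest node is f, reached by i-k-l-b-a-e-f.
That path has 6 edges, so the height is 6.

6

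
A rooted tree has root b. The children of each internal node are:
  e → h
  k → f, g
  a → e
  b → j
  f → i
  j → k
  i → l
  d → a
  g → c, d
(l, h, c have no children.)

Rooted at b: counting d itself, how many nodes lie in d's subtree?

4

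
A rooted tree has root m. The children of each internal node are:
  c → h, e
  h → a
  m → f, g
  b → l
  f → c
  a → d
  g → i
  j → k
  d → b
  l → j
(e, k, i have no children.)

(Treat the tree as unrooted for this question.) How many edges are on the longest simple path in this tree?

A longest path is k - j - l - b - d - a - h - c - f - m - g - i, with 11 edges.

11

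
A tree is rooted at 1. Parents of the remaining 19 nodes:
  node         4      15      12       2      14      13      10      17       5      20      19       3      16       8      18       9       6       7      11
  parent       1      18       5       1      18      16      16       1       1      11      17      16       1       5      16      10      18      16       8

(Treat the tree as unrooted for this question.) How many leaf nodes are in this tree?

12

Exactly 12 nodes have a single neighbour: 2, 3, 4, 6, 7, 9, 12, 13, 14, 15, 19, 20.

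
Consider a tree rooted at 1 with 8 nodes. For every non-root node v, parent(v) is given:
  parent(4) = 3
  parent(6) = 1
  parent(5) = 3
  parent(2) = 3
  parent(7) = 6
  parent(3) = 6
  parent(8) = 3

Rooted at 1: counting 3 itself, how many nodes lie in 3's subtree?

5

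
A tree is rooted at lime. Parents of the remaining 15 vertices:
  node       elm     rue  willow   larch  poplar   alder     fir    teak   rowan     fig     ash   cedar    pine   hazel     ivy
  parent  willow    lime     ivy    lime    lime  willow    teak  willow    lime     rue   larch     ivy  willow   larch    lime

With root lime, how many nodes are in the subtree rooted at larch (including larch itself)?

Descendants of larch (including itself): larch, ash, hazel. That's 3.

3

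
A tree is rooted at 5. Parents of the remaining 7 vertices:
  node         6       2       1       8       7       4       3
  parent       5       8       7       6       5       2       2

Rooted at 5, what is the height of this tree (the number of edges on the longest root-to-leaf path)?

A deepest node is 3, reached by 5 – 6 – 8 – 2 – 3.
That path has 4 edges, so the height is 4.

4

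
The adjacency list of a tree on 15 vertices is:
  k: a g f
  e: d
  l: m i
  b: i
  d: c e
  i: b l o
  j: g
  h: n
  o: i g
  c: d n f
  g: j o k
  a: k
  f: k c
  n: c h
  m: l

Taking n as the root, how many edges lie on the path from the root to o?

5

n → c → f → k → g → o — 5 edges.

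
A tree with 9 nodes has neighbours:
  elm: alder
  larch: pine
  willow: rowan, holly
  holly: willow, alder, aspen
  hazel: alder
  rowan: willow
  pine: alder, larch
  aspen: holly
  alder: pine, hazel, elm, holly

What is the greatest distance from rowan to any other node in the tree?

A farthest node from rowan is larch.
The path rowan – willow – holly – alder – pine – larch has 5 edges.

5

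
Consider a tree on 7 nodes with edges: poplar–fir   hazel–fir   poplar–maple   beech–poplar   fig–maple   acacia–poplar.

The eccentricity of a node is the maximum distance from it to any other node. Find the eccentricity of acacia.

Distances from acacia peak at 3, attained at fig (hazel also at distance 3).
acacia–poplar–maple–fig

3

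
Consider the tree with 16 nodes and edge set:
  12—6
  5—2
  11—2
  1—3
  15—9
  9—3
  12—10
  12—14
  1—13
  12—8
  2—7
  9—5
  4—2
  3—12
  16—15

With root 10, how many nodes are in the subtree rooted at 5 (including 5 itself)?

The subtree rooted at 5 contains: 5, 2, 7, 11, 4 — 5 nodes.

5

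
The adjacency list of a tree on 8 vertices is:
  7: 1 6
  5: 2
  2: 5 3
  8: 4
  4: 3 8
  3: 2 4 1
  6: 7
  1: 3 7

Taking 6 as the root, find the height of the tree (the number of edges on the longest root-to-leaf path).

A deepest node is 5, reached by 6 – 7 – 1 – 3 – 2 – 5.
That path has 5 edges, so the height is 5.

5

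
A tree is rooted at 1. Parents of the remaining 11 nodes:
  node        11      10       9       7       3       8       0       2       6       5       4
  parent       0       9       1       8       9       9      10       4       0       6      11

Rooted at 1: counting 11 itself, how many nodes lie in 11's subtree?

11's subtree: {11, 4, 2}, size 3.

3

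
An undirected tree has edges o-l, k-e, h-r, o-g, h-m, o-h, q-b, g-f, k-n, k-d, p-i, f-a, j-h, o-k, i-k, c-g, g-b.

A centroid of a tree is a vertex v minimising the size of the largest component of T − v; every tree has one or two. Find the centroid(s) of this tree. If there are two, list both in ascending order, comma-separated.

o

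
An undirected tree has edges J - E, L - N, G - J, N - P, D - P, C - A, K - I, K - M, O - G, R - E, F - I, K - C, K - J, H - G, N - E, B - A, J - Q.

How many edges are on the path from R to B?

6

R–E–J–K–C–A–B: 6 edges.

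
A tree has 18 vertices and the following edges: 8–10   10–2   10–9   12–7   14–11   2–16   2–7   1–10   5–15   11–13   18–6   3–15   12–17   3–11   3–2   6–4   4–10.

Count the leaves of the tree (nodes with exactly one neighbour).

Degree-1 nodes: 1, 5, 8, 9, 13, 14, 16, 17, 18 — 9 of them.

9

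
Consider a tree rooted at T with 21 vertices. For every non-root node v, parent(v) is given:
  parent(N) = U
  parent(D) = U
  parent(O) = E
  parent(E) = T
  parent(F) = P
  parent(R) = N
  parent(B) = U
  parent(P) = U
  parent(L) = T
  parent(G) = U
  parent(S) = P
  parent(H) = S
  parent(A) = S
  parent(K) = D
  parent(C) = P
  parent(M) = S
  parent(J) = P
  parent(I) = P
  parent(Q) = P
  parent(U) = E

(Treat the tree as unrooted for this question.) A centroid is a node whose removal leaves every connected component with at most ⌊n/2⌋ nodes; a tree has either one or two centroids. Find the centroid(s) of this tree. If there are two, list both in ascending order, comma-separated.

Delete U: the remaining components have sizes 10, 4, 2, 2, 1, 1. Max 10 ≤ 10, so U is a centroid.
No neighbour of U does as well, so U is the unique centroid.

U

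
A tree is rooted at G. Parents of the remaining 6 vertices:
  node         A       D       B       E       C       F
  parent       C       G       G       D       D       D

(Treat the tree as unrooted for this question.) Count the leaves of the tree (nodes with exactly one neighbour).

4

Degree-1 nodes: A, B, E, F — 4 of them.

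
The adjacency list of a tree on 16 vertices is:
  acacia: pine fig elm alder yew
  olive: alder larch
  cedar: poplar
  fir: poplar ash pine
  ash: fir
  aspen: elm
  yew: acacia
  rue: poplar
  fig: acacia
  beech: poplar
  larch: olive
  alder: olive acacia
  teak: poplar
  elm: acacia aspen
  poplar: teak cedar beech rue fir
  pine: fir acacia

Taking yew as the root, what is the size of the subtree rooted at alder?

3

Descendants of alder (including itself): alder, olive, larch. That's 3.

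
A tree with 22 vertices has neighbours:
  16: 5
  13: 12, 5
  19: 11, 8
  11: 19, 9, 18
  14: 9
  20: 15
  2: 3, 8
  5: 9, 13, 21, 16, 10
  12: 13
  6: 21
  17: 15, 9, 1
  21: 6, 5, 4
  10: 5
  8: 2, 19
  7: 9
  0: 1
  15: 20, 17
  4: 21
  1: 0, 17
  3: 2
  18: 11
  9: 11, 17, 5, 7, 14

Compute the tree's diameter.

8

Starting from 3, a farthest node is 6 at distance 8.
One longest path: 3–2–8–19–11–9–5–21–6.
So the diameter is 8.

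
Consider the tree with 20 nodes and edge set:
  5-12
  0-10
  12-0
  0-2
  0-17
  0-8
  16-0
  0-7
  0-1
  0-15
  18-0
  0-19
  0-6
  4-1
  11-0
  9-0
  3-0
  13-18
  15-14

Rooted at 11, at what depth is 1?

Path from 11 to 1: 11 – 0 – 1, which has 2 edges.

2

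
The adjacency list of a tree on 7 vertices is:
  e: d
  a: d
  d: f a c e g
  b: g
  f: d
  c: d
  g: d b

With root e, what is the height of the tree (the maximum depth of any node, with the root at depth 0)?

3

b sits deepest: e – d – g – b — 3 edges from the root.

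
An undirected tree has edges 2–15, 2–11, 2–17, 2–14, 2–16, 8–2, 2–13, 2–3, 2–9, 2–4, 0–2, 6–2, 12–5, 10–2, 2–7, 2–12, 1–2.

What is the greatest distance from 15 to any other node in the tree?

3

A farthest node from 15 is 5.
The path 15–2–12–5 has 3 edges.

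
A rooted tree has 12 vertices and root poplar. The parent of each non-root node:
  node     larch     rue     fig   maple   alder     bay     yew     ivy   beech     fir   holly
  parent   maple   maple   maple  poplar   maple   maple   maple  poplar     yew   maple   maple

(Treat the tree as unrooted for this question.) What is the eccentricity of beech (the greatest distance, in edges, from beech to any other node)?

4

Distances from beech peak at 4, attained at ivy.
beech-yew-maple-poplar-ivy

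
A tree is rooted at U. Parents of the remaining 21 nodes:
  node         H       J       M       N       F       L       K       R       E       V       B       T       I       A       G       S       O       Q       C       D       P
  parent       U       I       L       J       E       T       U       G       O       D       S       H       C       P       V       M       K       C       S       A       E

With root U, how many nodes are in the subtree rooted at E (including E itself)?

E's subtree: {E, P, F, A, D, V, G, R}, size 8.

8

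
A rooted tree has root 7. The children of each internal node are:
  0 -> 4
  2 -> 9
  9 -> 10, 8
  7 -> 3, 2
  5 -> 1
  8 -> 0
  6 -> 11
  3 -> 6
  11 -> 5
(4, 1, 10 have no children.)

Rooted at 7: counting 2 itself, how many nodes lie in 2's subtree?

The subtree rooted at 2 contains: 2, 9, 10, 8, 0, 4 — 6 nodes.

6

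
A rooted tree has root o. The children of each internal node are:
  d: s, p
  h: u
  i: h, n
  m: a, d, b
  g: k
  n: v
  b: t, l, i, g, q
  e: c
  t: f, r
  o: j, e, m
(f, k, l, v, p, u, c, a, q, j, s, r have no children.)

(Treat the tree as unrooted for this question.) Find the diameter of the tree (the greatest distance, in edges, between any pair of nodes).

7

BFS from c reaches v last, at distance 7; BFS from v confirms no node is farther.
Path: c-e-o-m-b-i-n-v.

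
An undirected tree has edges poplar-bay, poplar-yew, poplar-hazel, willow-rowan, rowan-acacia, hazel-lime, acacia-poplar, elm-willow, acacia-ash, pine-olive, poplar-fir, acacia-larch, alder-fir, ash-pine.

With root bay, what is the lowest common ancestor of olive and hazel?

olive's ancestor chain is olive, pine, ash, acacia, poplar, bay and hazel's is hazel, poplar, bay; they first meet at poplar.

poplar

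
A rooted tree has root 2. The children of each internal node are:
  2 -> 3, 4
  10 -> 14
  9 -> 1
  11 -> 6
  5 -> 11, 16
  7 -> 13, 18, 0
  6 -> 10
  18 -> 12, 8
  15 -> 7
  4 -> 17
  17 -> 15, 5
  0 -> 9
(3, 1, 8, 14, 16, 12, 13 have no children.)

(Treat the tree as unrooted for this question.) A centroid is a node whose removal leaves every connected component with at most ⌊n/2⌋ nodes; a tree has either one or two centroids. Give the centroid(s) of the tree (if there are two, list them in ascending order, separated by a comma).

If 17 is removed the pieces have sizes 9, 6, 3, all ≤ ⌊19/2⌋ = 9.
Every other node leaves some component of size > 9, so the centroid is unique.

17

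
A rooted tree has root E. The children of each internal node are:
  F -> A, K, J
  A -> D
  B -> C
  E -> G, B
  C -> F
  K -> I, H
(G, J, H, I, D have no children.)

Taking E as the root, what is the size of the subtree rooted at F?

Descendants of F (including itself): F, K, J, A, H, I, D. That's 7.

7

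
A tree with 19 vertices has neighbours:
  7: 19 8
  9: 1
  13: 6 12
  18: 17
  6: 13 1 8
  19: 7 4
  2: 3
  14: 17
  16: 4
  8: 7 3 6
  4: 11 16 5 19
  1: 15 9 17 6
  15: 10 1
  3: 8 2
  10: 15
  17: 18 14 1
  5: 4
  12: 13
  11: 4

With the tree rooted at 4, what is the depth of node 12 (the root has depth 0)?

4 – 19 – 7 – 8 – 6 – 13 – 12 — 6 edges.

6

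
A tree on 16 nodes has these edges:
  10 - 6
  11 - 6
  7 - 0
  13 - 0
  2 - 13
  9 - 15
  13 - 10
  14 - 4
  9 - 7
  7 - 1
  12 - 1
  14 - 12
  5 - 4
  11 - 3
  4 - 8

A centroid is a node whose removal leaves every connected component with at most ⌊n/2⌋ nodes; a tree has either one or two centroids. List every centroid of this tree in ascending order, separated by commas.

7

Delete 7: the remaining components have sizes 7, 6, 2. Max 7 ≤ 8, so 7 is a centroid.
Every other node leaves some component of size > 8, so the centroid is unique.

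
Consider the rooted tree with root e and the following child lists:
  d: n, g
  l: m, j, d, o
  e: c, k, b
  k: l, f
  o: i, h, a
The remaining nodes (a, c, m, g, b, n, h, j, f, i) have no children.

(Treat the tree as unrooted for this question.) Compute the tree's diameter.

5

Starting from b, a farthest node is n at distance 5.
One longest path: b – e – k – l – d – n.
So the diameter is 5.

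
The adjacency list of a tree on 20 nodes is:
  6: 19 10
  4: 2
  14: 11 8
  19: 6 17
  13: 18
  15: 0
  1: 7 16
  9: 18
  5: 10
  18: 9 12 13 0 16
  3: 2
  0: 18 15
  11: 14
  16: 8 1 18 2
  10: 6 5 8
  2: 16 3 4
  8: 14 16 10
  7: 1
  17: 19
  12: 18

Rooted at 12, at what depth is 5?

5

Path from 12 to 5: 12 → 18 → 16 → 8 → 10 → 5, which has 5 edges.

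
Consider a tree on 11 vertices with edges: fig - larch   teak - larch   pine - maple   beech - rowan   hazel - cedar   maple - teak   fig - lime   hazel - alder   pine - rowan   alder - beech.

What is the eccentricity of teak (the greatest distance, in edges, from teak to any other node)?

A farthest node from teak is cedar.
The path teak–maple–pine–rowan–beech–alder–hazel–cedar has 7 edges.

7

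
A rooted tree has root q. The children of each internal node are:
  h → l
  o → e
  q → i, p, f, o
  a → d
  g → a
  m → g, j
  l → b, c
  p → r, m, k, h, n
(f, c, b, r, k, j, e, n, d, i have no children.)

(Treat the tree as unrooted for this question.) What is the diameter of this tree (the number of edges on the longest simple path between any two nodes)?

A longest path is d – a – g – m – p – q – o – e, with 7 edges.

7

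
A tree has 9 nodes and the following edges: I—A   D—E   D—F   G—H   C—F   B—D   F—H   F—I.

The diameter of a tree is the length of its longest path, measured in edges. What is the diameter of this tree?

4

Starting from A, a farthest node is E at distance 4.
One longest path: A–I–F–D–E.
So the diameter is 4.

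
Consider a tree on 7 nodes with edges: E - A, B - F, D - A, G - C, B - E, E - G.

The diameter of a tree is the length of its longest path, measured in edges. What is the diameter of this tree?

BFS from C reaches D last, at distance 4; BFS from D confirms no node is farther.
Path: C–G–E–A–D.

4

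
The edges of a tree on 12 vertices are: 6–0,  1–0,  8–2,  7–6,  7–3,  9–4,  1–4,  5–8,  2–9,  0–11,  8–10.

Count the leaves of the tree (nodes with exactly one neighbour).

4

Exactly 4 nodes have a single neighbour: 3, 5, 10, 11.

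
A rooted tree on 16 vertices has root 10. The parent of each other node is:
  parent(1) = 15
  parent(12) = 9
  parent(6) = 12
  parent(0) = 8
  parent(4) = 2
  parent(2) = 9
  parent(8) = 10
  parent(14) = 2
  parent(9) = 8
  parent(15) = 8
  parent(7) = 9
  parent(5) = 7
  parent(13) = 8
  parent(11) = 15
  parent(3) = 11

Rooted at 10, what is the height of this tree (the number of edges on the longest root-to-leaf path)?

A deepest node is 14, reached by 10 → 8 → 9 → 2 → 14.
That path has 4 edges, so the height is 4.

4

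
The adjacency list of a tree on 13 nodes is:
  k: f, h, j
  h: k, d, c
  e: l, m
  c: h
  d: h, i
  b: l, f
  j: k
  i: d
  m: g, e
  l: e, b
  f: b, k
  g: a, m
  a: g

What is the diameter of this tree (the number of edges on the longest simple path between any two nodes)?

BFS from a reaches i last, at distance 10; BFS from i confirms no node is farther.
Path: a-g-m-e-l-b-f-k-h-d-i.

10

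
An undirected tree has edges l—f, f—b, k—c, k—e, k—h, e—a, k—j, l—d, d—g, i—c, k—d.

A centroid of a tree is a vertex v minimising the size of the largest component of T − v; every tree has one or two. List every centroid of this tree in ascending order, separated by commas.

k

Removing k splits the tree into components of sizes 5, 2, 2, 1, 1; the largest is 5 ≤ ⌊12/2⌋ = 6.
No neighbour of k does as well, so k is the unique centroid.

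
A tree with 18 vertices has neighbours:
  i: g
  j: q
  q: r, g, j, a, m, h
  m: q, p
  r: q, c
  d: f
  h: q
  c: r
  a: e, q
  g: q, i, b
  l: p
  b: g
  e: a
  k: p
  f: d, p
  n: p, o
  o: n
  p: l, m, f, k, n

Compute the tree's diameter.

6

BFS from i reaches o last, at distance 6; BFS from o confirms no node is farther.
Path: i – g – q – m – p – n – o.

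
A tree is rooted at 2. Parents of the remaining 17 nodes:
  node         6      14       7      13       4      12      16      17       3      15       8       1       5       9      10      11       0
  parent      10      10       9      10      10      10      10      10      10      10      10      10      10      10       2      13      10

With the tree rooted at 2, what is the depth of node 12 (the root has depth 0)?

Path from 2 to 12: 2–10–12, which has 2 edges.

2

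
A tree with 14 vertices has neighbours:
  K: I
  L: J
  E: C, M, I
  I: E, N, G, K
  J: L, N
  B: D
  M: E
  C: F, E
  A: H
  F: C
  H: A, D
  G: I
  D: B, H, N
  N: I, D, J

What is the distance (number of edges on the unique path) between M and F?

M–E–C–F: 3 edges.

3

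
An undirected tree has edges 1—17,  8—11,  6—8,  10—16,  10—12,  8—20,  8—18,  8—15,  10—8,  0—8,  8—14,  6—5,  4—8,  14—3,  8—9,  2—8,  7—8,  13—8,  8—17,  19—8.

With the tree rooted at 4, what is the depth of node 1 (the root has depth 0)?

4 → 8 → 17 → 1 — 3 edges.

3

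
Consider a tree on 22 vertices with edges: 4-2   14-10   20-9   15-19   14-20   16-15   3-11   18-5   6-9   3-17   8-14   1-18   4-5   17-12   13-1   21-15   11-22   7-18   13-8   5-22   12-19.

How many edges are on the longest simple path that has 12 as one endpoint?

13

The node farthest from 12 is 6, via 12-17-3-11-22-5-18-1-13-8-14-20-9-6 — 13 edges.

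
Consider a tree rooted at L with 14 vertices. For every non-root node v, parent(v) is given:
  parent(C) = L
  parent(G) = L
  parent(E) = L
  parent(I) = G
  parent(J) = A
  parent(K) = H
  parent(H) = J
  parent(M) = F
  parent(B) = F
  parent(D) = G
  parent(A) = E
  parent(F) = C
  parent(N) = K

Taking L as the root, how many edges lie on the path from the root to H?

Path from L to H: L–E–A–J–H, which has 4 edges.

4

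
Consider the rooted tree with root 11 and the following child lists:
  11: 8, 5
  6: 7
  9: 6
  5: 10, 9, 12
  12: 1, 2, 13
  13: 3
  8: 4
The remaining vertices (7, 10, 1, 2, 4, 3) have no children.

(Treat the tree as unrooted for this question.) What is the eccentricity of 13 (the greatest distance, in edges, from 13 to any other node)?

5

Distances from 13 peak at 5, attained at 7 (4 also at distance 5).
13 – 12 – 5 – 9 – 6 – 7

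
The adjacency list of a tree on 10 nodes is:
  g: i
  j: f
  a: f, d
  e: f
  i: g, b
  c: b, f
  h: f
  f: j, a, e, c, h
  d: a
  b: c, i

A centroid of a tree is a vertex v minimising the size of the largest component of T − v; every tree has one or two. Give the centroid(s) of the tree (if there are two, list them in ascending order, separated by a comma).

Removing f splits the tree into components of sizes 4, 2, 1, 1, 1; the largest is 4 ≤ ⌊10/2⌋ = 5.
No neighbour of f does as well, so f is the unique centroid.

f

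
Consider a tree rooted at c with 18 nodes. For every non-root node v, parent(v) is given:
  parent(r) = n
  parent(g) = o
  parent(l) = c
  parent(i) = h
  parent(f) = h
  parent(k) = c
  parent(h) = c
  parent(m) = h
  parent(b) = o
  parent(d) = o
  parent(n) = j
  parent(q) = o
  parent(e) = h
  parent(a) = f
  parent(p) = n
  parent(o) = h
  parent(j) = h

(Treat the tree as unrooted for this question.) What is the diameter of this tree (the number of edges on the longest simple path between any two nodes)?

5

BFS from r reaches b last, at distance 5; BFS from b confirms no node is farther.
Path: r–n–j–h–o–b.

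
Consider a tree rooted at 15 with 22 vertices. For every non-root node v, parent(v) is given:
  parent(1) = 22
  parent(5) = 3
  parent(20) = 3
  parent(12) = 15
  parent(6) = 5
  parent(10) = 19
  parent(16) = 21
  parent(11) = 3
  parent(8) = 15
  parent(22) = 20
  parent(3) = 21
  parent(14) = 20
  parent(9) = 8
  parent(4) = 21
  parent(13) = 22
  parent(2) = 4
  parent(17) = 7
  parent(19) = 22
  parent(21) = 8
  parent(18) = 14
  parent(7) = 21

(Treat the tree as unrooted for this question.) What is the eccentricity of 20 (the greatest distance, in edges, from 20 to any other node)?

The node farthest from 20 is 12, via 20–3–21–8–15–12 — 5 edges.

5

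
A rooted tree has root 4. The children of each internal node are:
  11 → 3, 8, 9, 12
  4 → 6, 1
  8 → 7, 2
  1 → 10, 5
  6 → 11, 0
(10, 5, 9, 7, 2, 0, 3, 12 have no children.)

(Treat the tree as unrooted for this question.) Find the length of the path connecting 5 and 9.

Walking from 5: 5–1–4–6–11–9. Length 5.

5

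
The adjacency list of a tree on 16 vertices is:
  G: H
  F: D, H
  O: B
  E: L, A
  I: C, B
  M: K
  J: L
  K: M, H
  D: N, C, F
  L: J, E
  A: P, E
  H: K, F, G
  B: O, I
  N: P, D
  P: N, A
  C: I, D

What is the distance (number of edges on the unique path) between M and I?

The path is M - K - H - F - D - C - I, which has 6 edges.

6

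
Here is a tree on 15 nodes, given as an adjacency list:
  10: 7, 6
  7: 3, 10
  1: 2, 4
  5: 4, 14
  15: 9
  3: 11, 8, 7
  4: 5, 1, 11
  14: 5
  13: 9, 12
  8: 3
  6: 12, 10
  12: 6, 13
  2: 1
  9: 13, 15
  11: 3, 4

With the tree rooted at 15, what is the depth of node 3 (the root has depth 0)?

Climbing from 3 to the root: 3 → 7 → 10 → 6 → 12 → 13 → 9 → 15. That's 7 steps.

7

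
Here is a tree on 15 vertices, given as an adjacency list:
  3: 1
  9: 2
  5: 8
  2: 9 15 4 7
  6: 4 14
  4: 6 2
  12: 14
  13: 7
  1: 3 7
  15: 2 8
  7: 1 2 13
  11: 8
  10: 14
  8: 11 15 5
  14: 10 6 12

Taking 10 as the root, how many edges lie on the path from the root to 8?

6

Path from 10 to 8: 10–14–6–4–2–15–8, which has 6 edges.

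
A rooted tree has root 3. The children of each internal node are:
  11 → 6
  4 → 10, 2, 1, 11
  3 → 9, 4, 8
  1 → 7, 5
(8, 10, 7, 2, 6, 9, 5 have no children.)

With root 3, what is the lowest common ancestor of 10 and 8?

Path 10→root: 10 4 3; path 8→root: 8 3.
First common node: 3.

3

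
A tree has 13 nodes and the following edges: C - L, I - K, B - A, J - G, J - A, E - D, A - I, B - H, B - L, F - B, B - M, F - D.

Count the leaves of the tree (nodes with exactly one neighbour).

Degree-1 nodes: C, E, G, H, K, M — 6 of them.

6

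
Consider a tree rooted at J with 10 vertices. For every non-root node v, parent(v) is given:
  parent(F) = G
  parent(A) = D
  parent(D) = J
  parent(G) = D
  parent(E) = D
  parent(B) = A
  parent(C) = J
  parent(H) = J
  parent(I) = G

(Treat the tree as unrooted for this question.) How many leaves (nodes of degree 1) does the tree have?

6

Degree-1 nodes: B, C, E, F, H, I — 6 of them.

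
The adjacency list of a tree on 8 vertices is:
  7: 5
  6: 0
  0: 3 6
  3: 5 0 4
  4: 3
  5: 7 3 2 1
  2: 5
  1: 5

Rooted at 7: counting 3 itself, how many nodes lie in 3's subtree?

Descendants of 3 (including itself): 3, 4, 0, 6. That's 4.

4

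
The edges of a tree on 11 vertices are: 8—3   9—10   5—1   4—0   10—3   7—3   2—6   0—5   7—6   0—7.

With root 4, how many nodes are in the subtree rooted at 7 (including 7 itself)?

7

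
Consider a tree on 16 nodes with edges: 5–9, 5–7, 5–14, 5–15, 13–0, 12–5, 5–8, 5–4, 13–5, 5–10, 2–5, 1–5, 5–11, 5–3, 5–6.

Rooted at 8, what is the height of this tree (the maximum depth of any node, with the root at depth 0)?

3

0 sits deepest: 8–5–13–0 — 3 edges from the root.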